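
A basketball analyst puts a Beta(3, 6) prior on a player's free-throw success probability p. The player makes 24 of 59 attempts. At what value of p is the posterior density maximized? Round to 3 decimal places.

Posterior: Beta(3+24, 6+35) = Beta(27, 41).
Mode = (27−1)/(27+41−2) = 26/66 = 0.394.
Mean = 27/(27+41) = 27/68 = 0.397.
This is the posterior mode — the MAP estimate.

0.394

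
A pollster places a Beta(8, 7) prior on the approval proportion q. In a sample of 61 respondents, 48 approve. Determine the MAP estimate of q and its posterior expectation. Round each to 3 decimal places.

q_MAP = 0.743, E[q|data] = 0.737

Posterior: Beta(8+48, 7+13) = Beta(56, 20).
Mode = (56−1)/(56+20−2) = 55/74 = 0.743.
Mean = 56/(56+20) = 56/76 = 0.737.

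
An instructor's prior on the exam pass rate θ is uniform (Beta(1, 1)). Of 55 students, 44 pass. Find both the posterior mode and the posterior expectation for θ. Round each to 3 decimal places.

MAP = 0.800; posterior mean = 0.789

Posterior: Beta(1+44, 1+11) = Beta(45, 12).
Mode = (45−1)/(45+12−2) = 44/55 = 0.800.
Mean = 45/(45+12) = 45/57 = 0.789.
Mode > mean: the posterior has a left tail.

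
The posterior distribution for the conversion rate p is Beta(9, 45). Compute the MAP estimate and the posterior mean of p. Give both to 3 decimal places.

Mode = (9−1)/(9+45−2) = 8/52 = 0.154.
Mean = 9/(9+45) = 9/54 = 0.167.

p_MAP = 0.154, E[p|data] = 0.167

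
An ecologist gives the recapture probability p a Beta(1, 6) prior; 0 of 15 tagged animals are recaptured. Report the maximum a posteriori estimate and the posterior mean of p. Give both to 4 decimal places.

Posterior: Beta(1+0, 6+15) = Beta(1, 21).
Since α = 1 ≤ 1 and β > 1, the Beta density is monotone decreasing on [0,1]; the mode is at 0.
Mean = 1/(1+21) = 0.0455.

MAP = 0.0000; posterior mean = 0.0455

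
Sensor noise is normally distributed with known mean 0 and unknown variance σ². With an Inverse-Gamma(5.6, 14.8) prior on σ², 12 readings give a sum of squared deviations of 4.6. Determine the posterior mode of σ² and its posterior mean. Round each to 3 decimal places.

MAP = 1.357, posterior mean = 1.613

Posterior: Inverse-Gamma(shape = 5.6+12/2 = 11.6, scale = 14.8+4.6/2 = 17.1).
Mode = β/(α+1) = 17.1/12.6 = 1.357.
Mean = β/(α−1) = 17.1/10.6 = 1.613.
The mean is pulled above the mode by the posterior's right skew.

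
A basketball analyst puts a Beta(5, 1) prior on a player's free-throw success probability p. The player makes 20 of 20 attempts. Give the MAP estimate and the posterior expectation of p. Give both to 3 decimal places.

Posterior: Beta(5+20, 1+0) = Beta(25, 1).
Since β = 1 ≤ 1 and α > 1, the Beta density is monotone increasing on [0,1]; the mode is at 1.
Mean = 25/(25+1) = 0.962.
Left-skewed posterior ⇒ mean < mode.

MAP = 1.000, posterior mean = 0.962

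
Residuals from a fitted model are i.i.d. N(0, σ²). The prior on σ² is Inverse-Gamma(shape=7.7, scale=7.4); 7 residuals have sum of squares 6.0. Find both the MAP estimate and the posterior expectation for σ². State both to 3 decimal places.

Posterior: Inverse-Gamma(shape = 7.7+7/2 = 11.2, scale = 7.4+6.0/2 = 10.4).
Mode = β/(α+1) = 10.4/12.2 = 0.852.
Mean = β/(α−1) = 10.4/10.2 = 1.020.

MAP = 0.852; posterior mean = 1.020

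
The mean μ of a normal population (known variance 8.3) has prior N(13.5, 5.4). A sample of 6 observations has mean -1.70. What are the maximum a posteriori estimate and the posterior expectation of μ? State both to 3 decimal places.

MAP: 1.400. Posterior mean: 1.400.

Posterior for μ is Normal. Precision-weighted mean: (1/5.4·13.5 + 6/8.3·-1.70) / (1/5.4 + 6/8.3) = 1.400.
A Normal posterior is symmetric, so mode = mean.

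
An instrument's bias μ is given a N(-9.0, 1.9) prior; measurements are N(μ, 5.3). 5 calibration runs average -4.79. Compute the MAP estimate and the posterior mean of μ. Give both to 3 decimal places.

MAP = -6.298, posterior mean = -6.298

Posterior for μ is Normal. Precision-weighted mean: (1/1.9·-9.0 + 5/5.3·-4.79) / (1/1.9 + 5/5.3) = -6.298.
A Normal posterior is symmetric, so mode = mean.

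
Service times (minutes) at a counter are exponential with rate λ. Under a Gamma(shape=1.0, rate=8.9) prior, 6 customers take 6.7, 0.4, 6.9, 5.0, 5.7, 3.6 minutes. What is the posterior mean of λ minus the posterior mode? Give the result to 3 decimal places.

Σ times = 28.3. Posterior: Gamma(shape = 1.0+6 = 7.0, rate = 8.9+28.3 = 37.2).
Mode = (α−1)/β = 6.0/37.2 = 0.161.
Mean = α/β = 7.0/37.2 = 0.188.
Difference = 0.188 − 0.161 = 0.027.
The mean is pulled above the mode by the posterior's right skew.

0.027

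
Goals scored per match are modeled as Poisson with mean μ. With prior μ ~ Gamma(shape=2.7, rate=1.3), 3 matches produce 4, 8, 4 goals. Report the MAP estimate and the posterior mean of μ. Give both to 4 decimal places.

Σ counts = 16. Posterior: Gamma(shape = 2.7+16 = 18.7, rate = 1.3+3 = 4.3).
Mode = (α−1)/β = 17.7/4.3 = 4.1163.
Mean = α/β = 18.7/4.3 = 4.3488.
Mean > mode: the posterior has a right tail.

MAP = 4.1163, posterior mean = 4.3488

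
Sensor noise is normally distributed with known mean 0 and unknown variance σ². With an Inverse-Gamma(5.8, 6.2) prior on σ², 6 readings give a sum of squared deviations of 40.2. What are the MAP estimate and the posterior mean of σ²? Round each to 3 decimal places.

Posterior: Inverse-Gamma(shape = 5.8+6/2 = 8.8, scale = 6.2+40.2/2 = 26.3).
Mode = β/(α+1) = 26.3/9.8 = 2.684.
Mean = β/(α−1) = 26.3/7.8 = 3.372.

MAP = 2.684, posterior mean = 3.372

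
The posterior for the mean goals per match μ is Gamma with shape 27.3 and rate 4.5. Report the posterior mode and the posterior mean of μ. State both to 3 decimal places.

MAP: 5.844. Posterior mean: 6.067.

Mode = (α−1)/β = 26.3/4.5 = 5.844.
Mean = α/β = 27.3/4.5 = 6.067.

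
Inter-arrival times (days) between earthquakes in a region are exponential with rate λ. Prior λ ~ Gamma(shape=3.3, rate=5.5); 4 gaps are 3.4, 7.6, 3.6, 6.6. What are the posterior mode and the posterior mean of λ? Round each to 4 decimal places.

Σ times = 21.2. Posterior: Gamma(shape = 3.3+4 = 7.3, rate = 5.5+21.2 = 26.7).
Mode = (α−1)/β = 6.3/26.7 = 0.2360.
Mean = α/β = 7.3/26.7 = 0.2734.
Mean > mode: the posterior has a right tail.

posterior mode = 0.2360, posterior mean = 0.2734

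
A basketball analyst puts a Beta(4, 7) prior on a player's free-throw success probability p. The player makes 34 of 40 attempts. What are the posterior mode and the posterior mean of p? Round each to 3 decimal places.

Posterior: Beta(4+34, 7+6) = Beta(38, 13).
Mode = (38−1)/(38+13−2) = 37/49 = 0.755.
Mean = 38/(38+13) = 38/51 = 0.745.

p_MAP = 0.755, E[p|data] = 0.745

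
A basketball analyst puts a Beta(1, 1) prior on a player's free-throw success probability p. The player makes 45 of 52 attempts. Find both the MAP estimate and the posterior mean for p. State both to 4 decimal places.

Posterior: Beta(1+45, 1+7) = Beta(46, 8).
Mode = (46−1)/(46+8−2) = 45/52 = 0.8654.
With a flat prior the MAP equals the MLE, 45/52.
Mean = 46/(46+8) = 46/54 = 0.8519.

MAP: 0.8654. Posterior mean: 0.8519.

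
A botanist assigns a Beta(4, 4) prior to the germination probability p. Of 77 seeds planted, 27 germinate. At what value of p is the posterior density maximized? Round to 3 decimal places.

0.361

Posterior: Beta(4+27, 4+50) = Beta(31, 54).
Mode = (31−1)/(31+54−2) = 30/83 = 0.361.
Mean = 31/(31+54) = 31/85 = 0.365.
This is the posterior mode — the MAP estimate.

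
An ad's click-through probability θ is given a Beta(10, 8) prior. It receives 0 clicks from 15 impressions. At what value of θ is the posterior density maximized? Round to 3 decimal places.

Posterior: Beta(10+0, 8+15) = Beta(10, 23).
Mode = (10−1)/(10+23−2) = 9/31 = 0.290.
Mean = 10/(10+23) = 10/33 = 0.303.
This is the posterior mode — the MAP estimate.

0.290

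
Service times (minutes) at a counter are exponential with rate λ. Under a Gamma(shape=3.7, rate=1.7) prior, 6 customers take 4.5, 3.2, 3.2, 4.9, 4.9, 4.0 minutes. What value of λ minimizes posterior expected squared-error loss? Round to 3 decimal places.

0.367

Σ times = 24.7. Posterior: Gamma(shape = 3.7+6 = 9.7, rate = 1.7+24.7 = 26.4).
Mode = (α−1)/β = 8.7/26.4 = 0.330.
Mean = α/β = 9.7/26.4 = 0.367.
Squared-error loss ⇒ the optimal estimator is the posterior mean.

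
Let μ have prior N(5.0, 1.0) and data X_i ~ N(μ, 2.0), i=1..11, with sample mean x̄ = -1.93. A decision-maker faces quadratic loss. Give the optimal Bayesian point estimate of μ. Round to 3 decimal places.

-0.864

Posterior for μ is Normal. Precision-weighted mean: (1/1.0·5.0 + 11/2.0·-1.93) / (1/1.0 + 11/2.0) = -0.864.
A Normal posterior is symmetric, so mode = mean.
Quadratic loss ⇒ the optimal estimator is the posterior mean.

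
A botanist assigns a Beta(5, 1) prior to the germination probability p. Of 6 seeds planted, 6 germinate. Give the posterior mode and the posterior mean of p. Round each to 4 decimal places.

Posterior: Beta(5+6, 1+0) = Beta(11, 1).
Since β = 1 ≤ 1 and α > 1, the Beta density is monotone increasing on [0,1]; the mode is at 1.
Mean = 11/(11+1) = 0.9167.

MAP = 1.0000; posterior mean = 0.9167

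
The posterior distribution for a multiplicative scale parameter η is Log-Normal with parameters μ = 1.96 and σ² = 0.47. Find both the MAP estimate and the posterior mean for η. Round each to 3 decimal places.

MAP estimate = 4.437, posterior mean = 8.980

Mode = exp(μ − σ²) = exp(1.49) = 4.437.
Mean = exp(μ + σ²/2) = exp(2.195) = 8.980.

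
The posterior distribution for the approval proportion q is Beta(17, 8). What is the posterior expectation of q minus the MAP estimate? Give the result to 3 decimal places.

Mode = (17−1)/(17+8−2) = 16/23 = 0.696.
Mean = 17/(17+8) = 17/25 = 0.680.
Difference = 0.680 − 0.696 = -0.016.

-0.016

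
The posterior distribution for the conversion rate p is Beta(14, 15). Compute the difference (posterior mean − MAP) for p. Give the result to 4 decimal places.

Mode = (14−1)/(14+15−2) = 13/27 = 0.4815.
Mean = 14/(14+15) = 14/29 = 0.4828.
Difference = 0.4828 − 0.4815 = 0.0013.
The mean is pulled above the mode by the posterior's right skew.

0.0013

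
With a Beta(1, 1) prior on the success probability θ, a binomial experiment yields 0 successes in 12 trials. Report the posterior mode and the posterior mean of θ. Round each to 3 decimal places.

Posterior: Beta(1+0, 1+12) = Beta(1, 13).
Since α = 1 ≤ 1 and β > 1, the Beta density is monotone decreasing on [0,1]; the mode is at 0.
Mean = 1/(1+13) = 0.071.
The mean is pulled above the mode by the posterior's right skew.

posterior mode = 0.000, posterior mean = 0.071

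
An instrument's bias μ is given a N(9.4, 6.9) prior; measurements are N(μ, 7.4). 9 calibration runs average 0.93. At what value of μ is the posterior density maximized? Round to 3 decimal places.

Posterior for μ is Normal. Precision-weighted mean: (1/6.9·9.4 + 9/7.4·0.93) / (1/6.9 + 9/7.4) = 1.832.
A Normal posterior is symmetric, so mode = mean.
This is the posterior mode — the MAP estimate.

1.832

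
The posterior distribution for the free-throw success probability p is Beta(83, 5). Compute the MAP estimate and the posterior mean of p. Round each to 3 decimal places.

MAP: 0.953. Posterior mean: 0.943.

Mode = (83−1)/(83+5−2) = 82/86 = 0.953.
Mean = 83/(83+5) = 83/88 = 0.943.
The mean is pulled below the mode by the posterior's left skew.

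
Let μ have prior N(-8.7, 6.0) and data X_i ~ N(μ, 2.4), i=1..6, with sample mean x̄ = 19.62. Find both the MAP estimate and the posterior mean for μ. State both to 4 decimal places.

Posterior for μ is Normal. Precision-weighted mean: (1/6.0·-8.7 + 6/2.4·19.62) / (1/6.0 + 6/2.4) = 17.8500.
A Normal posterior is symmetric, so mode = mean.

MAP = 17.8500; posterior mean = 17.8500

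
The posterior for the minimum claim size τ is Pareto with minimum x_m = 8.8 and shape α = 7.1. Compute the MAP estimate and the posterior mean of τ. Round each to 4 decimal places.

The Pareto density is strictly decreasing on [x_m, ∞), so the mode is x_m = 8.8000.
Mean = α·x_m/(α−1) = 7.1·8.8/6.1 = 10.2426.
The posterior is right-skewed, so the mean exceeds the mode.

MAP = 8.8000; posterior mean = 10.2426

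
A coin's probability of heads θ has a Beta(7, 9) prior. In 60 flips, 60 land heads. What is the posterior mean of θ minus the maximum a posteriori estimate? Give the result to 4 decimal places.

Posterior: Beta(7+60, 9+0) = Beta(67, 9).
Mode = (67−1)/(67+9−2) = 66/74 = 0.8919.
Mean = 67/(67+9) = 67/76 = 0.8816.
Difference = 0.8816 − 0.8919 = -0.0103.

-0.0103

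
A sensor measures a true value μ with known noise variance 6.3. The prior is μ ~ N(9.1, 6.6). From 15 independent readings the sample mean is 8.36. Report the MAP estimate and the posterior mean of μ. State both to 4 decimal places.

Posterior for μ is Normal. Precision-weighted mean: (1/6.6·9.1 + 15/6.3·8.36) / (1/6.6 + 15/6.3) = 8.4043.
A Normal posterior is symmetric, so mode = mean.

MAP: 8.4043. Posterior mean: 8.4043.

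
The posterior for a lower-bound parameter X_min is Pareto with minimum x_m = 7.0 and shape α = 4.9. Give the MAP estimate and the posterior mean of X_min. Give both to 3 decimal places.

The Pareto density is strictly decreasing on [x_m, ∞), so the mode is x_m = 7.000.
Mean = α·x_m/(α−1) = 4.9·7.0/3.9 = 8.795.

X_min_MAP = 7.000, E[X_min|data] = 8.795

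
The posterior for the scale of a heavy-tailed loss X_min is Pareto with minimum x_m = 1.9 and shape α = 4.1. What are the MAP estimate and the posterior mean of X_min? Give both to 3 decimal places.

The Pareto density is strictly decreasing on [x_m, ∞), so the mode is x_m = 1.900.
Mean = α·x_m/(α−1) = 4.1·1.9/3.1 = 2.513.
The mean is pulled above the mode by the posterior's right skew.

MAP = 1.900; posterior mean = 2.513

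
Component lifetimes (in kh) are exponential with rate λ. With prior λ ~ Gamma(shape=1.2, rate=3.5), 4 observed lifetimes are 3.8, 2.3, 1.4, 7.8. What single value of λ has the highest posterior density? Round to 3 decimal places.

0.223

Σ times = 15.3. Posterior: Gamma(shape = 1.2+4 = 5.2, rate = 3.5+15.3 = 18.8).
Mode = (α−1)/β = 4.2/18.8 = 0.223.
Mean = α/β = 5.2/18.8 = 0.277.
This is the posterior mode — the MAP estimate.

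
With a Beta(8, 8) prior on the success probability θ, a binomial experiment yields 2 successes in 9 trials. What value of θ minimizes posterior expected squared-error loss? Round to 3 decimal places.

0.400

Posterior: Beta(8+2, 8+7) = Beta(10, 15).
Mode = (10−1)/(10+15−2) = 9/23 = 0.391.
Mean = 10/(10+15) = 10/25 = 0.400.
Squared-error loss ⇒ the optimal estimator is the posterior mean.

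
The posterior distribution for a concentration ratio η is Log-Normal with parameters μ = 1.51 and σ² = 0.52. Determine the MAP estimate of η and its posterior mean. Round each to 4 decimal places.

MAP: 2.6912. Posterior mean: 5.8709.

Mode = exp(μ − σ²) = exp(0.99) = 2.6912.
Mean = exp(μ + σ²/2) = exp(1.770) = 5.8709.
Right-skewed posterior ⇒ mode < mean.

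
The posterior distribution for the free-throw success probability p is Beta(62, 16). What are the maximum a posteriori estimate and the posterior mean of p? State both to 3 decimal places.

MAP = 0.803; posterior mean = 0.795

Mode = (62−1)/(62+16−2) = 61/76 = 0.803.
Mean = 62/(62+16) = 62/78 = 0.795.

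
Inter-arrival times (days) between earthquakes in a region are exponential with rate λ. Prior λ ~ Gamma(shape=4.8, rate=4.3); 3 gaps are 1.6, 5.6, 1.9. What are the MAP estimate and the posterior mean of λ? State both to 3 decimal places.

MAP estimate = 0.507, posterior mean = 0.582

Σ times = 9.1. Posterior: Gamma(shape = 4.8+3 = 7.8, rate = 4.3+9.1 = 13.4).
Mode = (α−1)/β = 6.8/13.4 = 0.507.
Mean = α/β = 7.8/13.4 = 0.582.
Right-skewed posterior ⇒ mode < mean.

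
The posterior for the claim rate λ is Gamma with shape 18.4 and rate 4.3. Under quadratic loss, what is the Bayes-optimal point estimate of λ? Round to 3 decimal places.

4.279

Mode = (α−1)/β = 17.4/4.3 = 4.047.
Mean = α/β = 18.4/4.3 = 4.279.
Quadratic loss ⇒ the optimal estimator is the posterior mean.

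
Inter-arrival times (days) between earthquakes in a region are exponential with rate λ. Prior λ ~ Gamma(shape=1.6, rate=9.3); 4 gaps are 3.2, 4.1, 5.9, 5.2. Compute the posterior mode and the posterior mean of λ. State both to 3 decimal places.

Σ times = 18.4. Posterior: Gamma(shape = 1.6+4 = 5.6, rate = 9.3+18.4 = 27.7).
Mode = (α−1)/β = 4.6/27.7 = 0.166.
Mean = α/β = 5.6/27.7 = 0.202.

MAP = 0.166; posterior mean = 0.202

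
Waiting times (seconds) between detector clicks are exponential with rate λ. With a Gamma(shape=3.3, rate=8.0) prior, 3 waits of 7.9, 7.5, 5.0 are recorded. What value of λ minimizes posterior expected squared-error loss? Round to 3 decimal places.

0.222

Σ times = 20.4. Posterior: Gamma(shape = 3.3+3 = 6.3, rate = 8.0+20.4 = 28.4).
Mode = (α−1)/β = 5.3/28.4 = 0.187.
Mean = α/β = 6.3/28.4 = 0.222.
Squared-error loss ⇒ the optimal estimator is the posterior mean.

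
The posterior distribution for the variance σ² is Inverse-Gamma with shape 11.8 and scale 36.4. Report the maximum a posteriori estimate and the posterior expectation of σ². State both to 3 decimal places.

σ²_MAP = 2.844, E[σ²|data] = 3.370

Mode = β/(α+1) = 36.4/12.8 = 2.844.
Mean = β/(α−1) = 36.4/10.8 = 3.370.
Right-skewed posterior ⇒ mode < mean.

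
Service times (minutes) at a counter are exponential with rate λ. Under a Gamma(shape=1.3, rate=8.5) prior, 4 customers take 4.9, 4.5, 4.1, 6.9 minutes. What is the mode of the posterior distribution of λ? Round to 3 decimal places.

Σ times = 20.4. Posterior: Gamma(shape = 1.3+4 = 5.3, rate = 8.5+20.4 = 28.9).
Mode = (α−1)/β = 4.3/28.9 = 0.149.
Mean = α/β = 5.3/28.9 = 0.183.
This is the posterior mode — the MAP estimate.

0.149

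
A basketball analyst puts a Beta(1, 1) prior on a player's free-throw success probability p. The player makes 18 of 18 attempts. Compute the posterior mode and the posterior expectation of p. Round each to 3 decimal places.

Posterior: Beta(1+18, 1+0) = Beta(19, 1).
Since β = 1 ≤ 1 and α > 1, the Beta density is monotone increasing on [0,1]; the mode is at 1.
Mean = 19/(19+1) = 0.950.

MAP: 1.000. Posterior mean: 0.950.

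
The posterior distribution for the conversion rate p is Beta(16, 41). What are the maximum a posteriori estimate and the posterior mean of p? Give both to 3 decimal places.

MAP = 0.273, posterior mean = 0.281

Mode = (16−1)/(16+41−2) = 15/55 = 0.273.
Mean = 16/(16+41) = 16/57 = 0.281.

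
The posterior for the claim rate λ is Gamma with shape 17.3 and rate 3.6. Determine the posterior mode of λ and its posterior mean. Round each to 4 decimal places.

λ_MAP = 4.5278, E[λ|data] = 4.8056

Mode = (α−1)/β = 16.3/3.6 = 4.5278.
Mean = α/β = 17.3/3.6 = 4.8056.
Right-skewed posterior ⇒ mode < mean.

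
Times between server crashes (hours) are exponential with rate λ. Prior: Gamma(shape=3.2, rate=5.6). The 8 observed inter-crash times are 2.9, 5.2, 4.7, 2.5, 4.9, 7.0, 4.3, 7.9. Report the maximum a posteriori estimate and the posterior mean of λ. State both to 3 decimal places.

MAP = 0.227; posterior mean = 0.249

Σ times = 39.4. Posterior: Gamma(shape = 3.2+8 = 11.2, rate = 5.6+39.4 = 45.0).
Mode = (α−1)/β = 10.2/45.0 = 0.227.
Mean = α/β = 11.2/45.0 = 0.249.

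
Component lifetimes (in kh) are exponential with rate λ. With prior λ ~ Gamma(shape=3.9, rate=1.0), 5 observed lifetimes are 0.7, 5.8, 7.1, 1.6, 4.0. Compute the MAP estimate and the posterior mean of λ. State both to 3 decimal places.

MAP = 0.391, posterior mean = 0.441

Σ times = 19.2. Posterior: Gamma(shape = 3.9+5 = 8.9, rate = 1.0+19.2 = 20.2).
Mode = (α−1)/β = 7.9/20.2 = 0.391.
Mean = α/β = 8.9/20.2 = 0.441.
Mean > mode: the posterior has a right tail.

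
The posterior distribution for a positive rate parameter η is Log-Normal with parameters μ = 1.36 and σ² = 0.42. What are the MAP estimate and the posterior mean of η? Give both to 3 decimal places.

MAP estimate = 2.560, posterior mean = 4.807

Mode = exp(μ − σ²) = exp(0.94) = 2.560.
Mean = exp(μ + σ²/2) = exp(1.570) = 4.807.
Right-skewed posterior ⇒ mode < mean.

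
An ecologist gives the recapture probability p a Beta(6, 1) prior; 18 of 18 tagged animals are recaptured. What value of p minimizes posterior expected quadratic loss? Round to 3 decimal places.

Posterior: Beta(6+18, 1+0) = Beta(24, 1).
Since β = 1 ≤ 1 and α > 1, the Beta density is monotone increasing on [0,1]; the mode is at 1.
Mean = 24/(24+1) = 0.960.
Quadratic loss ⇒ the optimal estimator is the posterior mean.

0.960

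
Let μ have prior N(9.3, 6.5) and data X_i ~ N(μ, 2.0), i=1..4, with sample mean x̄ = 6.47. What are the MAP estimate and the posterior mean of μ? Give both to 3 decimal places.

μ_MAP = 6.672, E[μ|data] = 6.672

Posterior for μ is Normal. Precision-weighted mean: (1/6.5·9.3 + 4/2.0·6.47) / (1/6.5 + 4/2.0) = 6.672.
A Normal posterior is symmetric, so mode = mean.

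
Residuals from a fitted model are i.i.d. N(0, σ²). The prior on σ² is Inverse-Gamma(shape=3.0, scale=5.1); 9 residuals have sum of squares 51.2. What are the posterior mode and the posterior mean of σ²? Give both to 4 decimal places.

Posterior: Inverse-Gamma(shape = 3.0+9/2 = 7.5, scale = 5.1+51.2/2 = 30.7).
Mode = β/(α+1) = 30.7/8.5 = 3.6118.
Mean = β/(α−1) = 30.7/6.5 = 4.7231.
The mean is pulled above the mode by the posterior's right skew.

σ²_MAP = 3.6118, E[σ²|data] = 4.7231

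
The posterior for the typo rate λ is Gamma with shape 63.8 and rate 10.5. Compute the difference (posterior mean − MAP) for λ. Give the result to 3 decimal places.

0.095

Mode = (α−1)/β = 62.8/10.5 = 5.981.
Mean = α/β = 63.8/10.5 = 6.076.
Difference = 6.076 − 5.981 = 0.095.
Mean > mode: the posterior has a right tail.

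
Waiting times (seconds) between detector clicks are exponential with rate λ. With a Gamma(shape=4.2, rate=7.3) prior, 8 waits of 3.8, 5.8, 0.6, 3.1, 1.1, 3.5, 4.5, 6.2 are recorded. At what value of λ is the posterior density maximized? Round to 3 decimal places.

Σ times = 28.6. Posterior: Gamma(shape = 4.2+8 = 12.2, rate = 7.3+28.6 = 35.9).
Mode = (α−1)/β = 11.2/35.9 = 0.312.
Mean = α/β = 12.2/35.9 = 0.340.
This is the posterior mode — the MAP estimate.

0.312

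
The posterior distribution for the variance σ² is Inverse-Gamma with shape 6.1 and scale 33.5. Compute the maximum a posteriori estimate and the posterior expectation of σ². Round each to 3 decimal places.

Mode = β/(α+1) = 33.5/7.1 = 4.718.
Mean = β/(α−1) = 33.5/5.1 = 6.569.
Right-skewed posterior ⇒ mode < mean.

MAP = 4.718, posterior mean = 6.569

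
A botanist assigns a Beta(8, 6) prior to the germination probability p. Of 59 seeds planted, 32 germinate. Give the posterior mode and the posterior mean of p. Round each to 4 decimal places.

posterior mode = 0.5493, posterior mean = 0.5479

Posterior: Beta(8+32, 6+27) = Beta(40, 33).
Mode = (40−1)/(40+33−2) = 39/71 = 0.5493.
Mean = 40/(40+33) = 40/73 = 0.5479.
Left-skewed posterior ⇒ mean < mode.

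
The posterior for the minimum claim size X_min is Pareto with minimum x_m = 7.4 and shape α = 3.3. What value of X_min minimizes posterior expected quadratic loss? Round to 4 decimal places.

10.6174

The Pareto density is strictly decreasing on [x_m, ∞), so the mode is x_m = 7.4000.
Mean = α·x_m/(α−1) = 3.3·7.4/2.3 = 10.6174.
Quadratic loss ⇒ the optimal estimator is the posterior mean.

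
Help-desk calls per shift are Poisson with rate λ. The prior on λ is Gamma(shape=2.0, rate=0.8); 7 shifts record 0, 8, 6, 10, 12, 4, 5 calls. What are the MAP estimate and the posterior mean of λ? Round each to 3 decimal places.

MAP = 5.897, posterior mean = 6.026

Σ counts = 45. Posterior: Gamma(shape = 2.0+45 = 47.0, rate = 0.8+7 = 7.8).
Mode = (α−1)/β = 46.0/7.8 = 5.897.
Mean = α/β = 47.0/7.8 = 6.026.
Right-skewed posterior ⇒ mode < mean.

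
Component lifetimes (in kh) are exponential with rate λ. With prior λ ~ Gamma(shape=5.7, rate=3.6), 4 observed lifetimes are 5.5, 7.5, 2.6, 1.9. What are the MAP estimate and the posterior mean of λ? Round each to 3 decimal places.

MAP estimate = 0.412, posterior mean = 0.460

Σ times = 17.5. Posterior: Gamma(shape = 5.7+4 = 9.7, rate = 3.6+17.5 = 21.1).
Mode = (α−1)/β = 8.7/21.1 = 0.412.
Mean = α/β = 9.7/21.1 = 0.460.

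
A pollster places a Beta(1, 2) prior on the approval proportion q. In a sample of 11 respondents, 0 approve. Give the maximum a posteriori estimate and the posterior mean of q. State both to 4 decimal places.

q_MAP = 0.0000, E[q|data] = 0.0714

Posterior: Beta(1+0, 2+11) = Beta(1, 13).
Since α = 1 ≤ 1 and β > 1, the Beta density is monotone decreasing on [0,1]; the mode is at 0.
Mean = 1/(1+13) = 0.0714.
The posterior is right-skewed, so the mean exceeds the mode.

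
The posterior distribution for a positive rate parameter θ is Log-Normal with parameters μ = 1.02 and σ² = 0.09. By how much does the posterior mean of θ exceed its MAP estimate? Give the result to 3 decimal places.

Mode = exp(μ − σ²) = exp(0.93) = 2.535.
Mean = exp(μ + σ²/2) = exp(1.065) = 2.901.
Difference = 2.901 − 2.535 = 0.366.
The posterior is right-skewed, so the mean exceeds the mode.

0.366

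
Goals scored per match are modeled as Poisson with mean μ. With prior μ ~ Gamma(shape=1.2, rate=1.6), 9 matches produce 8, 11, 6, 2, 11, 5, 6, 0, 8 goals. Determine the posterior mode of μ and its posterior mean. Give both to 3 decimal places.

Σ counts = 57. Posterior: Gamma(shape = 1.2+57 = 58.2, rate = 1.6+9 = 10.6).
Mode = (α−1)/β = 57.2/10.6 = 5.396.
Mean = α/β = 58.2/10.6 = 5.491.

posterior mode = 5.396, posterior mean = 5.491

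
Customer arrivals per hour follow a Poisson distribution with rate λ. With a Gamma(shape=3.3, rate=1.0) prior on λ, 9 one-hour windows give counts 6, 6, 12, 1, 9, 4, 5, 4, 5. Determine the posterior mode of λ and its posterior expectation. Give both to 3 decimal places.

MAP: 5.430. Posterior mean: 5.530.

Σ counts = 52. Posterior: Gamma(shape = 3.3+52 = 55.3, rate = 1.0+9 = 10.0).
Mode = (α−1)/β = 54.3/10.0 = 5.430.
Mean = α/β = 55.3/10.0 = 5.530.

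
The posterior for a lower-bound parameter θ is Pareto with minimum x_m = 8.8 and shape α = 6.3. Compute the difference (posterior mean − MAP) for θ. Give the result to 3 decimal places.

The Pareto density is strictly decreasing on [x_m, ∞), so the mode is x_m = 8.800.
Mean = α·x_m/(α−1) = 6.3·8.8/5.3 = 10.460.
Difference = 10.460 − 8.800 = 1.660.
Right-skewed posterior ⇒ mode < mean.

1.660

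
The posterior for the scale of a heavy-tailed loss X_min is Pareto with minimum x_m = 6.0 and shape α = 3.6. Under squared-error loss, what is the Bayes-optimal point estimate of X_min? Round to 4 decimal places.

The Pareto density is strictly decreasing on [x_m, ∞), so the mode is x_m = 6.0000.
Mean = α·x_m/(α−1) = 3.6·6.0/2.6 = 8.3077.
Squared-error loss ⇒ the optimal estimator is the posterior mean.

8.3077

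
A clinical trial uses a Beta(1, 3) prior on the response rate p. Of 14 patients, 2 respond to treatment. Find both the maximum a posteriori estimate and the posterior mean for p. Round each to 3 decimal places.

Posterior: Beta(1+2, 3+12) = Beta(3, 15).
Mode = (3−1)/(3+15−2) = 2/16 = 0.125.
Mean = 3/(3+15) = 3/18 = 0.167.
Mean > mode: the posterior has a right tail.

MAP: 0.125. Posterior mean: 0.167.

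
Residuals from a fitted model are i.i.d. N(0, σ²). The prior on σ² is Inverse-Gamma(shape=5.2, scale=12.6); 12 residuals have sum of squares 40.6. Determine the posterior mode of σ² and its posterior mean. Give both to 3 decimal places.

Posterior: Inverse-Gamma(shape = 5.2+12/2 = 11.2, scale = 12.6+40.6/2 = 32.9).
Mode = β/(α+1) = 32.9/12.2 = 2.697.
Mean = β/(α−1) = 32.9/10.2 = 3.225.
Right-skewed posterior ⇒ mode < mean.

MAP = 2.697, posterior mean = 3.225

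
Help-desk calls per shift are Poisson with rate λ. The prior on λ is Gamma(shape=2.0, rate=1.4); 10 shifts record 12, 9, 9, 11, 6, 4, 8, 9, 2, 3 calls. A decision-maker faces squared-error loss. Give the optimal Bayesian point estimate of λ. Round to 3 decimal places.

Σ counts = 73. Posterior: Gamma(shape = 2.0+73 = 75.0, rate = 1.4+10 = 11.4).
Mode = (α−1)/β = 74.0/11.4 = 6.491.
Mean = α/β = 75.0/11.4 = 6.579.
Squared-error loss ⇒ the optimal estimator is the posterior mean.

6.579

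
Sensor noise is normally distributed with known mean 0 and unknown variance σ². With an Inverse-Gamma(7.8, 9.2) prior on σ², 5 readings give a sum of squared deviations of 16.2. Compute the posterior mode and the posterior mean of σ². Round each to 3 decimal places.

posterior mode = 1.531, posterior mean = 1.860

Posterior: Inverse-Gamma(shape = 7.8+5/2 = 10.3, scale = 9.2+16.2/2 = 17.3).
Mode = β/(α+1) = 17.3/11.3 = 1.531.
Mean = β/(α−1) = 17.3/9.3 = 1.860.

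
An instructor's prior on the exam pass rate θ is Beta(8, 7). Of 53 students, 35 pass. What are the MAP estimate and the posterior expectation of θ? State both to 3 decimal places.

Posterior: Beta(8+35, 7+18) = Beta(43, 25).
Mode = (43−1)/(43+25−2) = 42/66 = 0.636.
Mean = 43/(43+25) = 43/68 = 0.632.
The posterior is left-skewed, so the mode exceeds the mean.

MAP: 0.636. Posterior mean: 0.632.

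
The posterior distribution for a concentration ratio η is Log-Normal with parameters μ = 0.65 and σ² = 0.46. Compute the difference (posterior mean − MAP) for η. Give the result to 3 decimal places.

Mode = exp(μ − σ²) = exp(0.19) = 1.209.
Mean = exp(μ + σ²/2) = exp(0.880) = 2.411.
Difference = 2.411 − 1.209 = 1.202.

1.202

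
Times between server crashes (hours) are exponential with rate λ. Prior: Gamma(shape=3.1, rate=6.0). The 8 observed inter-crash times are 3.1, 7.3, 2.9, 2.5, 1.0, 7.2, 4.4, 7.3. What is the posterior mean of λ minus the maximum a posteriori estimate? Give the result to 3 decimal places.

Σ times = 35.7. Posterior: Gamma(shape = 3.1+8 = 11.1, rate = 6.0+35.7 = 41.7).
Mode = (α−1)/β = 10.1/41.7 = 0.242.
Mean = α/β = 11.1/41.7 = 0.266.
Difference = 0.266 − 0.242 = 0.024.

0.024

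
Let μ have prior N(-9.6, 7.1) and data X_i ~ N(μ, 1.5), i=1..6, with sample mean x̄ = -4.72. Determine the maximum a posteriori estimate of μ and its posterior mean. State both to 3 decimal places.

MAP = -4.886; posterior mean = -4.886

Posterior for μ is Normal. Precision-weighted mean: (1/7.1·-9.6 + 6/1.5·-4.72) / (1/7.1 + 6/1.5) = -4.886.
A Normal posterior is symmetric, so mode = mean.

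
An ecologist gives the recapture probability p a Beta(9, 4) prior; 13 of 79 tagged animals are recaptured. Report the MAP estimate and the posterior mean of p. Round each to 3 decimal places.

MAP = 0.233, posterior mean = 0.239

Posterior: Beta(9+13, 4+66) = Beta(22, 70).
Mode = (22−1)/(22+70−2) = 21/90 = 0.233.
Mean = 22/(22+70) = 22/92 = 0.239.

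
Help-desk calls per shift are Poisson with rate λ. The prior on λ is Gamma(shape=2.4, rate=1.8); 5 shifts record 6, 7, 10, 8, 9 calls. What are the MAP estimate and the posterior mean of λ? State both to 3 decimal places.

Σ counts = 40. Posterior: Gamma(shape = 2.4+40 = 42.4, rate = 1.8+5 = 6.8).
Mode = (α−1)/β = 41.4/6.8 = 6.088.
Mean = α/β = 42.4/6.8 = 6.235.

MAP = 6.088; posterior mean = 6.235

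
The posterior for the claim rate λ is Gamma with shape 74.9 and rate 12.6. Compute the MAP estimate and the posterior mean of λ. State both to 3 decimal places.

MAP = 5.865; posterior mean = 5.944

Mode = (α−1)/β = 73.9/12.6 = 5.865.
Mean = α/β = 74.9/12.6 = 5.944.
The posterior is right-skewed, so the mean exceeds the mode.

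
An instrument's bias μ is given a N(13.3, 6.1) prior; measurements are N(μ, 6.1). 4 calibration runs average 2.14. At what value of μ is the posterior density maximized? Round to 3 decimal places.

4.372

Posterior for μ is Normal. Precision-weighted mean: (1/6.1·13.3 + 4/6.1·2.14) / (1/6.1 + 4/6.1) = 4.372.
A Normal posterior is symmetric, so mode = mean.
This is the posterior mode — the MAP estimate.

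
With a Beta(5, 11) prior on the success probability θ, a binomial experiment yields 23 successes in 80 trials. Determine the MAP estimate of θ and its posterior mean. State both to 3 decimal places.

MAP = 0.287, posterior mean = 0.292

Posterior: Beta(5+23, 11+57) = Beta(28, 68).
Mode = (28−1)/(28+68−2) = 27/94 = 0.287.
Mean = 28/(28+68) = 28/96 = 0.292.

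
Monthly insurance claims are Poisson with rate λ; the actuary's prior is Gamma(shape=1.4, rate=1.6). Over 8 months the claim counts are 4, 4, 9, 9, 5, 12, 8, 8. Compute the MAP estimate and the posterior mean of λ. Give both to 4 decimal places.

Σ counts = 59. Posterior: Gamma(shape = 1.4+59 = 60.4, rate = 1.6+8 = 9.6).
Mode = (α−1)/β = 59.4/9.6 = 6.1875.
Mean = α/β = 60.4/9.6 = 6.2917.
Right-skewed posterior ⇒ mode < mean.

λ_MAP = 6.1875, E[λ|data] = 6.2917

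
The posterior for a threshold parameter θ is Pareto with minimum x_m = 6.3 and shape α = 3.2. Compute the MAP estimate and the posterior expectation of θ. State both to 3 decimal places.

The Pareto density is strictly decreasing on [x_m, ∞), so the mode is x_m = 6.300.
Mean = α·x_m/(α−1) = 3.2·6.3/2.2 = 9.164.

MAP = 6.300, posterior mean = 9.164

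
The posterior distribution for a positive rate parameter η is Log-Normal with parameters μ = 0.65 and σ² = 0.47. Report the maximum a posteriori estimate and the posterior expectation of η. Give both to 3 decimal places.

MAP = 1.197, posterior mean = 2.423

Mode = exp(μ − σ²) = exp(0.18) = 1.197.
Mean = exp(μ + σ²/2) = exp(0.885) = 2.423.
The posterior is right-skewed, so the mean exceeds the mode.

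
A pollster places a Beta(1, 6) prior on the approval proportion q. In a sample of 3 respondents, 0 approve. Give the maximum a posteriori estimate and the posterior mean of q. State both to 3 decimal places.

MAP = 0.000; posterior mean = 0.100

Posterior: Beta(1+0, 6+3) = Beta(1, 9).
Since α = 1 ≤ 1 and β > 1, the Beta density is monotone decreasing on [0,1]; the mode is at 0.
Mean = 1/(1+9) = 0.100.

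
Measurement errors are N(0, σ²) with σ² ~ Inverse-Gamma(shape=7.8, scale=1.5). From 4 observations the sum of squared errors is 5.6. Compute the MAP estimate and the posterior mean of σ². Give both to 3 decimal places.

Posterior: Inverse-Gamma(shape = 7.8+4/2 = 9.8, scale = 1.5+5.6/2 = 4.3).
Mode = β/(α+1) = 4.3/10.8 = 0.398.
Mean = β/(α−1) = 4.3/8.8 = 0.489.

MAP: 0.398. Posterior mean: 0.489.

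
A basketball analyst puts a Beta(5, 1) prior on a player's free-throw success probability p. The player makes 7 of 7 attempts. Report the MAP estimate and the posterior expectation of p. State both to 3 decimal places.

MAP estimate = 1.000, posterior expectation = 0.923

Posterior: Beta(5+7, 1+0) = Beta(12, 1).
Since β = 1 ≤ 1 and α > 1, the Beta density is monotone increasing on [0,1]; the mode is at 1.
Mean = 12/(12+1) = 0.923.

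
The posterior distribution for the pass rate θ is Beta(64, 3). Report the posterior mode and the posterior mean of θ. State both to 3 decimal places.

MAP: 0.969. Posterior mean: 0.955.

Mode = (64−1)/(64+3−2) = 63/65 = 0.969.
Mean = 64/(64+3) = 64/67 = 0.955.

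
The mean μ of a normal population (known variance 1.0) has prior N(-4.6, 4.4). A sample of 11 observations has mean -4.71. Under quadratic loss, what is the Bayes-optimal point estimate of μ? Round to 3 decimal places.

Posterior for μ is Normal. Precision-weighted mean: (1/4.4·-4.6 + 11/1.0·-4.71) / (1/4.4 + 11/1.0) = -4.708.
A Normal posterior is symmetric, so mode = mean.
Quadratic loss ⇒ the optimal estimator is the posterior mean.

-4.708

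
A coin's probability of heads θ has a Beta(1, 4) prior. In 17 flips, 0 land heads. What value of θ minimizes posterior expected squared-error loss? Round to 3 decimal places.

Posterior: Beta(1+0, 4+17) = Beta(1, 21).
Since α = 1 ≤ 1 and β > 1, the Beta density is monotone decreasing on [0,1]; the mode is at 0.
Mean = 1/(1+21) = 0.045.
Squared-error loss ⇒ the optimal estimator is the posterior mean.

0.045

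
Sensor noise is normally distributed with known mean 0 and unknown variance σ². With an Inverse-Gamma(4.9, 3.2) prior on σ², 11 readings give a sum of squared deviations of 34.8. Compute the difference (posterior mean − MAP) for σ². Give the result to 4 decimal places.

Posterior: Inverse-Gamma(shape = 4.9+11/2 = 10.4, scale = 3.2+34.8/2 = 20.6).
Mode = β/(α+1) = 20.6/11.4 = 1.8070.
Mean = β/(α−1) = 20.6/9.4 = 2.1915.
Difference = 2.1915 − 1.8070 = 0.3845.

0.3845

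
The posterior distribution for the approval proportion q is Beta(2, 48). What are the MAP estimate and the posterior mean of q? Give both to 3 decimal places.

Mode = (2−1)/(2+48−2) = 1/48 = 0.021.
Mean = 2/(2+48) = 2/50 = 0.040.
The posterior is right-skewed, so the mean exceeds the mode.

MAP = 0.021, posterior mean = 0.040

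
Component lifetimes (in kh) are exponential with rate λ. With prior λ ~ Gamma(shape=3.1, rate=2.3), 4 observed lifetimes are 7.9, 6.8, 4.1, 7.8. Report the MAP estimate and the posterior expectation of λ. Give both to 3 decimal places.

MAP = 0.211, posterior mean = 0.246

Σ times = 26.6. Posterior: Gamma(shape = 3.1+4 = 7.1, rate = 2.3+26.6 = 28.9).
Mode = (α−1)/β = 6.1/28.9 = 0.211.
Mean = α/β = 7.1/28.9 = 0.246.
Right-skewed posterior ⇒ mode < mean.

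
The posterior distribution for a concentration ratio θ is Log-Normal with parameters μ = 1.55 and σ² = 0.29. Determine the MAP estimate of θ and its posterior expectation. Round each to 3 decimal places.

Mode = exp(μ − σ²) = exp(1.26) = 3.525.
Mean = exp(μ + σ²/2) = exp(1.695) = 5.447.

MAP = 3.525, posterior mean = 5.447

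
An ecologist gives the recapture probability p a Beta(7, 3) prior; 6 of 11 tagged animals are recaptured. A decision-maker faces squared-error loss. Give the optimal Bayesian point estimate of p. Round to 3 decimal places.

Posterior: Beta(7+6, 3+5) = Beta(13, 8).
Mode = (13−1)/(13+8−2) = 12/19 = 0.632.
Mean = 13/(13+8) = 13/21 = 0.619.
Squared-error loss ⇒ the optimal estimator is the posterior mean.

0.619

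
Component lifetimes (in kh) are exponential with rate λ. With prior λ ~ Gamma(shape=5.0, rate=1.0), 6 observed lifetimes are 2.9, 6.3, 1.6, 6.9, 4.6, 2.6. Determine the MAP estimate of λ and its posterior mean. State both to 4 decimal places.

λ_MAP = 0.3861, E[λ|data] = 0.4247

Σ times = 24.9. Posterior: Gamma(shape = 5.0+6 = 11.0, rate = 1.0+24.9 = 25.9).
Mode = (α−1)/β = 10.0/25.9 = 0.3861.
Mean = α/β = 11.0/25.9 = 0.4247.
The mean is pulled above the mode by the posterior's right skew.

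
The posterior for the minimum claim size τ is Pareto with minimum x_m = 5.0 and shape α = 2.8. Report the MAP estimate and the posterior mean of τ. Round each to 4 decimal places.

The Pareto density is strictly decreasing on [x_m, ∞), so the mode is x_m = 5.0000.
Mean = α·x_m/(α−1) = 2.8·5.0/1.8 = 7.7778.
Mean > mode: the posterior has a right tail.

MAP: 5.0000. Posterior mean: 7.7778.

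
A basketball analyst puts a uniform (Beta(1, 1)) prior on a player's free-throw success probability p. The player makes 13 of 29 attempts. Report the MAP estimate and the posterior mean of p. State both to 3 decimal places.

MAP: 0.448. Posterior mean: 0.452.

Posterior: Beta(1+13, 1+16) = Beta(14, 17).
Mode = (14−1)/(14+17−2) = 13/29 = 0.448.
With a flat prior the MAP equals the MLE, 13/29.
Mean = 14/(14+17) = 14/31 = 0.452.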